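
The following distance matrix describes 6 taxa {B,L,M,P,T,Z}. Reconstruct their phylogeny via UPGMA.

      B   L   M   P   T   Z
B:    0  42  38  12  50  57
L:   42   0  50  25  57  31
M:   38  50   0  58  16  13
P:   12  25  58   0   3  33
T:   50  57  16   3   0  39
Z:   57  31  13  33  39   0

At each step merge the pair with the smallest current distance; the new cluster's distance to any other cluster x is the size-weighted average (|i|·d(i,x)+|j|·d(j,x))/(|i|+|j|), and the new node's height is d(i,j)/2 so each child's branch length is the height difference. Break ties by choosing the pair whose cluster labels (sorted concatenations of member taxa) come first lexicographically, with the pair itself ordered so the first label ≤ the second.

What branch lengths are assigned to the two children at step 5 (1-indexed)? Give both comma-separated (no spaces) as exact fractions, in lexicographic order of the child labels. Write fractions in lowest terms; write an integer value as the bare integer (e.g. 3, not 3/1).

5/12,41/2

1. join P+T (d=3) ⇒ PT; edges |P|=3/2, |T|=3/2
  updated: d(B,PT)=31, d(L,PT)=41, d(M,PT)=37, d(PT,Z)=36
2. join M+Z (d=13) ⇒ MZ; edges |M|=13/2, |Z|=13/2
  updated: d(B,MZ)=95/2, d(L,MZ)=81/2, d(MZ,PT)=73/2
3. join B+PT (d=31) ⇒ BPT; edges |B|=31/2, |PT|=14
  updated: d(BPT,L)=124/3, d(BPT,MZ)=241/6
4. join BPT+MZ (d=241/6) ⇒ BMPTZ; edges |BPT|=55/12, |MZ|=163/12
  updated: d(BMPTZ,L)=41
5. join BMPTZ+L (d=41) ⇒ BLMPTZ; edges |BMPTZ|=5/12, |L|=41/2
final tree: (((B:31/2,(P:3/2,T:3/2):14):55/12,(M:13/2,Z:13/2):163/12):5/12,L:41/2)
total length: 1015/12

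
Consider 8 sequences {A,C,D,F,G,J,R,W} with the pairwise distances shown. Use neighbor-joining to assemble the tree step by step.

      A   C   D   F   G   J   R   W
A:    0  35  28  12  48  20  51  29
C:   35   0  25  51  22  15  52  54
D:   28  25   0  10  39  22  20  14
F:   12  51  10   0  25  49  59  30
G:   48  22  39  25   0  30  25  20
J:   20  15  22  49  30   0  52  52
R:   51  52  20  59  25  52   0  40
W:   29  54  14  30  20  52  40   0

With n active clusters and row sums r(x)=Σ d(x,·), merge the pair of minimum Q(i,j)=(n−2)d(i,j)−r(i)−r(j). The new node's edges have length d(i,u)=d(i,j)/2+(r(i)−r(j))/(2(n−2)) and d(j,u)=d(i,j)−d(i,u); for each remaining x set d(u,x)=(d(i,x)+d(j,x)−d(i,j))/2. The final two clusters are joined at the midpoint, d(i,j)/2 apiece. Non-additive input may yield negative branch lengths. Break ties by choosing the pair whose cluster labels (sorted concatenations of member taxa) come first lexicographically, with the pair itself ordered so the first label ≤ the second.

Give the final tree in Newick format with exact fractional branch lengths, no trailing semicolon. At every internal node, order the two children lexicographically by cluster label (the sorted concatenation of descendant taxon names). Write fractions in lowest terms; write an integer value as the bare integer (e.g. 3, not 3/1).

1. join C+J (d=15, Q=-404) ⇒ CJ; edges |C|=26/3, |J|=19/3
  updated: d(A,CJ)=20, d(CJ,D)=16, d(CJ,F)=85/2, d(CJ,G)=37/2, d(CJ,R)=89/2, d(CJ,W)=91/2
2. join A+F (d=12, Q=-613/2) ⇒ AF; edges |A|=139/20, |F|=101/20
  updated: d(AF,CJ)=101/4, d(AF,D)=13, d(AF,G)=61/2, d(AF,R)=49, d(AF,W)=47/2
3. join G+R (d=25, Q=-423/2) ⇒ GR; edges |G|=109/16, |R|=291/16
  updated: d(AF,GR)=109/4, d(CJ,GR)=19, d(D,GR)=17, d(GR,W)=35/2
4. join CJ+GR (d=19, Q=-259/2) ⇒ CGJR; edges |CJ|=41/3, |GR|=16/3
  updated: d(AF,CGJR)=67/4, d(CGJR,D)=7, d(CGJR,W)=22
5. join AF+W (d=47/2, Q=-263/4) ⇒ AFW; edges |AF|=163/16, |W|=213/16
  updated: d(AFW,CGJR)=61/8, d(AFW,D)=7/4
6. join AFW+CGJR (d=61/8, Q=-131/8) ⇒ ACFGJRW; edges |AFW|=19/16, |CGJR|=103/16
  updated: d(ACFGJRW,D)=9/16
7. join ACFGJRW+D (d=9/16) ⇒ ACDFGJRW; edges |ACFGJRW|=9/32, |D|=9/32
final tree: ((((A:139/20,F:101/20):163/16,W:213/16):19/16,((C:26/3,J:19/3):41/3,(G:109/16,R:291/16):16/3):103/16):9/32,D:9/32)
total length: 1643/16

((((A:139/20,F:101/20):163/16,W:213/16):19/16,((C:26/3,J:19/3):41/3,(G:109/16,R:291/16):16/3):103/16):9/32,D:9/32)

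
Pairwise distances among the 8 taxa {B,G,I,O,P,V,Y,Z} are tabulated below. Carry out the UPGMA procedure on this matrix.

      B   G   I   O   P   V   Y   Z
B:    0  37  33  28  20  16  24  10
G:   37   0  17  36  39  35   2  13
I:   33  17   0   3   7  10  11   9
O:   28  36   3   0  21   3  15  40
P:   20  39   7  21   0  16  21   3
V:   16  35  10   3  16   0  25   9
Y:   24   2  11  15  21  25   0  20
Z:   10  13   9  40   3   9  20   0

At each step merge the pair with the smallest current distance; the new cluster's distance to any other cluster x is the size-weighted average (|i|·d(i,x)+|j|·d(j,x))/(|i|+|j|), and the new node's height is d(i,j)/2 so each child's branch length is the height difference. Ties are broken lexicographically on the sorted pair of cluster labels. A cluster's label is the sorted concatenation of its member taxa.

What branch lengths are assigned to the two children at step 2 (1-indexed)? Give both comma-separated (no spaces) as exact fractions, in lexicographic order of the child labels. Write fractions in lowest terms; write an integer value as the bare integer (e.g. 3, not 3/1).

step 1: merge (G,Y) at d=2; branch lengths G→1, Y→1; new cluster GY
  updated: d(B,GY)=61/2, d(GY,I)=14, d(GY,O)=51/2, d(GY,P)=30, d(GY,V)=30, d(GY,Z)=33/2
step 2: merge (I,O) at d=3; branch lengths I→3/2, O→3/2; new cluster IO
  updated: d(B,IO)=61/2, d(GY,IO)=79/4, d(IO,P)=14, d(IO,V)=13/2, d(IO,Z)=49/2
step 3: merge (P,Z) at d=3; branch lengths P→3/2, Z→3/2; new cluster PZ
  updated: d(B,PZ)=15, d(GY,PZ)=93/4, d(IO,PZ)=77/4, d(PZ,V)=25/2
step 4: merge (IO,V) at d=13/2; branch lengths IO→7/4, V→13/4; new cluster IOV
  updated: d(B,IOV)=77/3, d(GY,IOV)=139/6, d(IOV,PZ)=17
step 5: merge (B,PZ) at d=15; branch lengths B→15/2, PZ→6; new cluster BPZ
  updated: d(BPZ,GY)=77/3, d(BPZ,IOV)=179/9
step 6: merge (BPZ,IOV) at d=179/9; branch lengths BPZ→22/9, IOV→241/36; new cluster BIOPVZ
  updated: d(BIOPVZ,GY)=293/12
step 7: merge (BIOPVZ,GY) at d=293/12; branch lengths BIOPVZ→163/72, GY→269/24; new cluster BGIOPVYZ
final tree: (((B:15/2,(P:3/2,Z:3/2):6):22/9,((I:3/2,O:3/2):7/4,V:13/4):241/36):163/72,(G:1,Y:1):269/24)
total length: 442/9

3/2,3/2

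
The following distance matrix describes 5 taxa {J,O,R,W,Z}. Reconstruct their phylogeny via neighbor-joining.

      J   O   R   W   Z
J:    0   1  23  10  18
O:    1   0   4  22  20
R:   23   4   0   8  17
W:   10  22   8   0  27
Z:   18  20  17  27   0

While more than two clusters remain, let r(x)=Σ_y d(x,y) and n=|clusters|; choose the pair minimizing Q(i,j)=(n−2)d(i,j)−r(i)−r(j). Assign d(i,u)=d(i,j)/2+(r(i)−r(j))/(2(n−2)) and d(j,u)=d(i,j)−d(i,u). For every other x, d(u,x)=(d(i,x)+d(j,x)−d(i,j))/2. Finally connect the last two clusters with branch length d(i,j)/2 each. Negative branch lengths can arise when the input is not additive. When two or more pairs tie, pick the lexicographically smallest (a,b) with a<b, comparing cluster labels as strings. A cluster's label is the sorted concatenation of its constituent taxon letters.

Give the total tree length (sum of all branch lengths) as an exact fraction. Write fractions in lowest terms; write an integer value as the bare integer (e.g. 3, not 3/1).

259/8

1. join J+O (d=1, Q=-96) ⇒ JO; edges |J|=4/3, |O|=-1/3
  updated: d(JO,R)=13, d(JO,W)=31/2, d(JO,Z)=37/2
2. join JO+Z (d=37/2, Q=-145/2) ⇒ JOZ; edges |JO|=43/8, |Z|=105/8
  updated: d(JOZ,R)=23/4, d(JOZ,W)=12
3. join JOZ+R (d=23/4, Q=-103/4) ⇒ JORZ; edges |JOZ|=39/8, |R|=7/8
  updated: d(JORZ,W)=57/8
4. join JORZ+W (d=57/8) ⇒ JORWZ; edges |JORZ|=57/16, |W|=57/16
final tree: ((((J:4/3,O:-1/3):43/8,Z:105/8):39/8,R:7/8):57/16,W:57/16)
total length: 259/8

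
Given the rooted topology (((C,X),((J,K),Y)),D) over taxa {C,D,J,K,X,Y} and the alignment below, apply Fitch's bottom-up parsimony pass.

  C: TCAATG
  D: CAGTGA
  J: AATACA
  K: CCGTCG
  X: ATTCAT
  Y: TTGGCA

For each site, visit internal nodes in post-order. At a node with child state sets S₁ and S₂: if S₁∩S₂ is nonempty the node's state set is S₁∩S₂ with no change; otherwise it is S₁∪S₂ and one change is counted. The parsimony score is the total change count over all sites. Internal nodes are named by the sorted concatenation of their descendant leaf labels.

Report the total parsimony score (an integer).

21

site 0, node CX: C={T} ∪ X={A} → {A,T} (+1)
site 0, node JK: J={A} ∪ K={C} → {A,C} (+1)
site 0, node JKY: JK={A,C} ∪ Y={T} → {A,C,T} (+1)
site 0, node CJKXY: CX={A,T} ∩ JKY={A,C,T} → {A,T} (+0)
site 0, node CDJKXY: CJKXY={A,T} ∪ D={C} → {A,C,T} (+1)
site 1, node CX: C={C} ∪ X={T} → {C,T} (+1)
site 1, node JK: J={A} ∪ K={C} → {A,C} (+1)
site 1, node JKY: JK={A,C} ∪ Y={T} → {A,C,T} (+1)
site 1, node CJKXY: CX={C,T} ∩ JKY={A,C,T} → {C,T} (+0)
site 1, node CDJKXY: CJKXY={C,T} ∪ D={A} → {A,C,T} (+1)
site 2, node CX: C={A} ∪ X={T} → {A,T} (+1)
site 2, node JK: J={T} ∪ K={G} → {G,T} (+1)
site 2, node JKY: JK={G,T} ∩ Y={G} → {G} (+0)
site 2, node CJKXY: CX={A,T} ∪ JKY={G} → {A,G,T} (+1)
site 2, node CDJKXY: CJKXY={A,G,T} ∩ D={G} → {G} (+0)
site 3, node CX: C={A} ∪ X={C} → {A,C} (+1)
site 3, node JK: J={A} ∪ K={T} → {A,T} (+1)
site 3, node JKY: JK={A,T} ∪ Y={G} → {A,G,T} (+1)
site 3, node CJKXY: CX={A,C} ∩ JKY={A,G,T} → {A} (+0)
site 3, node CDJKXY: CJKXY={A} ∪ D={T} → {A,T} (+1)
site 4, node CX: C={T} ∪ X={A} → {A,T} (+1)
site 4, node JK: J={C} ∩ K={C} → {C} (+0)
site 4, node JKY: JK={C} ∩ Y={C} → {C} (+0)
site 4, node CJKXY: CX={A,T} ∪ JKY={C} → {A,C,T} (+1)
site 4, node CDJKXY: CJKXY={A,C,T} ∪ D={G} → {A,C,G,T} (+1)
site 5, node CX: C={G} ∪ X={T} → {G,T} (+1)
site 5, node JK: J={A} ∪ K={G} → {A,G} (+1)
site 5, node JKY: JK={A,G} ∩ Y={A} → {A} (+0)
site 5, node CJKXY: CX={G,T} ∪ JKY={A} → {A,G,T} (+1)
site 5, node CDJKXY: CJKXY={A,G,T} ∩ D={A} → {A} (+0)
per-site changes: [4, 4, 3, 4, 3, 3]; total = 21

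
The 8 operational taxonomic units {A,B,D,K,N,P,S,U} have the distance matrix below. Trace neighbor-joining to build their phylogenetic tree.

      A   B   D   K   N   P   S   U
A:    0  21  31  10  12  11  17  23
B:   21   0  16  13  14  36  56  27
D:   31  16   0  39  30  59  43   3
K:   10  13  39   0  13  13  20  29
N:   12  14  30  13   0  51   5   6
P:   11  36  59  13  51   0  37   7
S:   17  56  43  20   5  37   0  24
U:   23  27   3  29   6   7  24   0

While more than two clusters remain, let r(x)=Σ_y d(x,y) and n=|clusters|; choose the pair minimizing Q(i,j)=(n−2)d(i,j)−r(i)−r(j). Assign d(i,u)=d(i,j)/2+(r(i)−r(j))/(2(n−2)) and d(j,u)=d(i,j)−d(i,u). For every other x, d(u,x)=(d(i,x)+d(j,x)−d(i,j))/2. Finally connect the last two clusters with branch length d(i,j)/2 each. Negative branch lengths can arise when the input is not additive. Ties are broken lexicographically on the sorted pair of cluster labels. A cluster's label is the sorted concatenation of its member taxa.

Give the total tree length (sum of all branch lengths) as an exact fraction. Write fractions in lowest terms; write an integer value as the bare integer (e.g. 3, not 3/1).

step 1: merge (D,U) at d=3, Q=-322; branch lengths D→10, U→-7; new cluster DU
  updated: d(A,DU)=51/2, d(B,DU)=20, d(DU,K)=65/2, d(DU,N)=33/2, d(DU,P)=63/2, d(DU,S)=32
step 2: merge (N,S) at d=5, Q=-507/2; branch lengths N→-61/20, S→161/20; new cluster NS
  updated: d(A,NS)=12, d(B,NS)=65/2, d(DU,NS)=87/4, d(K,NS)=14, d(NS,P)=83/2
step 3: merge (B,DU) at d=20, Q=-695/4; branch lengths B→285/32, DU→355/32; new cluster BDU
  updated: d(A,BDU)=53/4, d(BDU,K)=51/4, d(BDU,NS)=137/8, d(BDU,P)=95/4
step 4: merge (A,P) at d=11, Q=-205/2; branch lengths A→-5/3, P→38/3; new cluster AP
  updated: d(AP,BDU)=13, d(AP,K)=6, d(AP,NS)=85/4
step 5: merge (AP,K) at d=6, Q=-61; branch lengths AP→39/8, K→9/8; new cluster AKP
  updated: d(AKP,BDU)=79/8, d(AKP,NS)=117/8
step 6: merge (AKP,BDU) at d=79/8, Q=-333/8; branch lengths AKP→59/16, BDU→99/16; new cluster ABDKPU
  updated: d(ABDKPU,NS)=175/16
step 7: merge (ABDKPU,NS) at d=175/16; branch lengths ABDKPU→175/32, NS→175/32; new cluster ABDKNPSU
final tree: ((((A:-5/3,P:38/3):39/8,K:9/8):59/16,(B:285/32,(D:10,U:-7):355/32):99/16):175/32,(N:-61/20,S:161/20):175/32)
total length: 1053/16

1053/16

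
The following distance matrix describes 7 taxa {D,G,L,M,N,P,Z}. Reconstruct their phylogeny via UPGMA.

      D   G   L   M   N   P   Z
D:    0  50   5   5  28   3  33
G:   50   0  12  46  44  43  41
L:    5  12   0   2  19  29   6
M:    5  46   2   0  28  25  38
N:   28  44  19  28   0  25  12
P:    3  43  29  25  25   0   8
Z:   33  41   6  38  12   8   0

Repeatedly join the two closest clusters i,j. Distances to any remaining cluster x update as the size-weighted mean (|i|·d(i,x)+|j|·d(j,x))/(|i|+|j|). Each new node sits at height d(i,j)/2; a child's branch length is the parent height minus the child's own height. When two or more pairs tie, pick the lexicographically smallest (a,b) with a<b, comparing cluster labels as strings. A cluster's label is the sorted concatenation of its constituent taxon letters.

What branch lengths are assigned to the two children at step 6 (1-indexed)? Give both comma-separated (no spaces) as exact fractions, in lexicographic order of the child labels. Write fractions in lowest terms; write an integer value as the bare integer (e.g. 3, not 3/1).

389/48,59/3

1. join L+M (d=2) ⇒ LM; edges |L|=1, |M|=1
  updated: d(D,LM)=5, d(G,LM)=29, d(LM,N)=47/2, d(LM,P)=27, d(LM,Z)=22
2. join D+P (d=3) ⇒ DP; edges |D|=3/2, |P|=3/2
  updated: d(DP,G)=93/2, d(DP,LM)=16, d(DP,N)=53/2, d(DP,Z)=41/2
3. join N+Z (d=12) ⇒ NZ; edges |N|=6, |Z|=6
  updated: d(DP,NZ)=47/2, d(G,NZ)=85/2, d(LM,NZ)=91/4
4. join DP+LM (d=16) ⇒ DLMP; edges |DP|=13/2, |LM|=7
  updated: d(DLMP,G)=151/4, d(DLMP,NZ)=185/8
5. join DLMP+NZ (d=185/8) ⇒ DLMNPZ; edges |DLMP|=57/16, |NZ|=89/16
  updated: d(DLMNPZ,G)=118/3
6. join DLMNPZ+G (d=118/3) ⇒ DGLMNPZ; edges |DLMNPZ|=389/48, |G|=59/3
final tree: ((((D:3/2,P:3/2):13/2,(L:1,M:1):7):57/16,(N:6,Z:6):89/16):389/48,G:59/3)
total length: 3235/48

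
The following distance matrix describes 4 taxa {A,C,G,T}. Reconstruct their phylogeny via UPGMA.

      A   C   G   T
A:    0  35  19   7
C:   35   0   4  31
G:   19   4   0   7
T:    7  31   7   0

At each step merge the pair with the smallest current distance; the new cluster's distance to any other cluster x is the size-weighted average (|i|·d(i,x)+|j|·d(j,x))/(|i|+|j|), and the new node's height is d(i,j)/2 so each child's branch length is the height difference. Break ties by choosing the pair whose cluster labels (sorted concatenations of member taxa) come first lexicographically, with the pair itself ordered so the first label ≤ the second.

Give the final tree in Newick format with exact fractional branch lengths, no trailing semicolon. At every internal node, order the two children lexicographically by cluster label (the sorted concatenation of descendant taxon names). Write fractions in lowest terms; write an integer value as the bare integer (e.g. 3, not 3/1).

step 1: merge (C,G) at d=4; branch lengths C→2, G→2; new cluster CG
  updated: d(A,CG)=27, d(CG,T)=19
step 2: merge (A,T) at d=7; branch lengths A→7/2, T→7/2; new cluster AT
  updated: d(AT,CG)=23
step 3: merge (AT,CG) at d=23; branch lengths AT→8, CG→19/2; new cluster ACGT
final tree: ((A:7/2,T:7/2):8,(C:2,G:2):19/2)
total length: 57/2

((A:7/2,T:7/2):8,(C:2,G:2):19/2)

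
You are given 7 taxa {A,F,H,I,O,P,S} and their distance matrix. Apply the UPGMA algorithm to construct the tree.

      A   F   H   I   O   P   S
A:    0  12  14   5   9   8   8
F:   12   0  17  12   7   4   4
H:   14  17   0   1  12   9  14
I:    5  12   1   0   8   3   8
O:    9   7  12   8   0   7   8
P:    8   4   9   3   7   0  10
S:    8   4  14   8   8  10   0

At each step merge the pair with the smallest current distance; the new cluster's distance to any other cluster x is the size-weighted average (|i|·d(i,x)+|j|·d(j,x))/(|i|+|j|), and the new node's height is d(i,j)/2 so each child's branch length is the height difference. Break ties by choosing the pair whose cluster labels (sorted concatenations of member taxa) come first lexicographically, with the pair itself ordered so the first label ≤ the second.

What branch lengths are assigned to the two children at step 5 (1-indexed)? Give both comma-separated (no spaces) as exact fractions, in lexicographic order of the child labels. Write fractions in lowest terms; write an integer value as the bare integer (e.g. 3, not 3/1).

iteration 1: select H,I (d=1); attach at lengths (1/2, 1/2); label the merged cluster HI
  updated: d(A,HI)=19/2, d(F,HI)=29/2, d(HI,O)=10, d(HI,P)=6, d(HI,S)=11
iteration 2: select F,P (d=4); attach at lengths (2, 2); label the merged cluster FP
  updated: d(A,FP)=10, d(FP,HI)=41/4, d(FP,O)=7, d(FP,S)=7
iteration 3: select FP,O (d=7); attach at lengths (3/2, 7/2); label the merged cluster FOP
  updated: d(A,FOP)=29/3, d(FOP,HI)=61/6, d(FOP,S)=22/3
iteration 4: select FOP,S (d=22/3); attach at lengths (1/6, 11/3); label the merged cluster FOPS
  updated: d(A,FOPS)=37/4, d(FOPS,HI)=83/8
iteration 5: select A,FOPS (d=37/4); attach at lengths (37/8, 23/24); label the merged cluster AFOPS
  updated: d(AFOPS,HI)=51/5
iteration 6: select AFOPS,HI (d=51/5); attach at lengths (19/40, 23/5); label the merged cluster AFHIOPS
final tree: ((A:37/8,(((F:2,P:2):3/2,O:7/2):1/6,S:11/3):23/24):19/40,(H:1/2,I:1/2):23/5)
total length: 2939/120

37/8,23/24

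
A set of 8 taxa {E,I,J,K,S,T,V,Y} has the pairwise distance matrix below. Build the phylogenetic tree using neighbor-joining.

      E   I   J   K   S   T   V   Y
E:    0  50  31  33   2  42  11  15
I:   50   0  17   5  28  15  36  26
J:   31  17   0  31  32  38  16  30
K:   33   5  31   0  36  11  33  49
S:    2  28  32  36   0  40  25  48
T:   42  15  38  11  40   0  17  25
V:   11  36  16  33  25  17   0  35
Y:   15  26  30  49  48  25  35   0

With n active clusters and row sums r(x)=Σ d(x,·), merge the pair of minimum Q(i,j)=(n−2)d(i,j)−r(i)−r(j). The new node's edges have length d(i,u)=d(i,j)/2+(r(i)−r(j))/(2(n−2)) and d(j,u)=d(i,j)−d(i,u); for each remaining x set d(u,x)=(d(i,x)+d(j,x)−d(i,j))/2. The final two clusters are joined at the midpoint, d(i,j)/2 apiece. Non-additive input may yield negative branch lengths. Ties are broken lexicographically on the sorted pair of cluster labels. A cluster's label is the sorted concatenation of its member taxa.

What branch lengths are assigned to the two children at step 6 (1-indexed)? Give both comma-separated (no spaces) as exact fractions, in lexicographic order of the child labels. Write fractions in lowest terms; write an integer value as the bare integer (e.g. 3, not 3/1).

257/64,265/64

step 1: merge (E,S) at d=2, Q=-383; branch lengths E→-5/4, S→13/4; new cluster ES
  updated: d(ES,I)=38, d(ES,J)=61/2, d(ES,K)=67/2, d(ES,T)=40, d(ES,V)=17, d(ES,Y)=61/2
step 2: merge (I,K) at d=5, Q=-549/2; branch lengths I→-1/20, K→101/20; new cluster IK
  updated: d(ES,IK)=133/4, d(IK,J)=43/2, d(IK,T)=21/2, d(IK,V)=32, d(IK,Y)=35
step 3: merge (IK,T) at d=21/2, Q=-883/4; branch lengths IK→175/32, T→161/32; new cluster IKT
  updated: d(ES,IKT)=251/8, d(IKT,J)=49/2, d(IKT,V)=77/4, d(IKT,Y)=99/4
step 4: merge (IKT,Y) at d=99/4, Q=-1167/8; branch lengths IKT→431/48, Y→757/48; new cluster IKTY
  updated: d(ES,IKTY)=297/16, d(IKTY,J)=119/8, d(IKTY,V)=59/4
step 5: merge (ES,V) at d=17, Q=-1277/16; branch lengths ES→837/64, V→251/64; new cluster ESV
  updated: d(ESV,IKTY)=261/32, d(ESV,J)=59/4
step 6: merge (ESV,IKTY) at d=261/32, Q=-1209/32; branch lengths ESV→257/64, IKTY→265/64; new cluster EIKSTVY
  updated: d(EIKSTVY,J)=687/64
step 7: merge (EIKSTVY,J) at d=687/64; branch lengths EIKSTVY→687/128, J→687/128; new cluster EIJKSTVY
final tree: ((((E:-5/4,S:13/4):837/64,V:251/64):257/64,(((I:-1/20,K:101/20):175/32,T:161/32):431/48,Y:757/48):265/64):687/128,J:687/128)
total length: 5001/64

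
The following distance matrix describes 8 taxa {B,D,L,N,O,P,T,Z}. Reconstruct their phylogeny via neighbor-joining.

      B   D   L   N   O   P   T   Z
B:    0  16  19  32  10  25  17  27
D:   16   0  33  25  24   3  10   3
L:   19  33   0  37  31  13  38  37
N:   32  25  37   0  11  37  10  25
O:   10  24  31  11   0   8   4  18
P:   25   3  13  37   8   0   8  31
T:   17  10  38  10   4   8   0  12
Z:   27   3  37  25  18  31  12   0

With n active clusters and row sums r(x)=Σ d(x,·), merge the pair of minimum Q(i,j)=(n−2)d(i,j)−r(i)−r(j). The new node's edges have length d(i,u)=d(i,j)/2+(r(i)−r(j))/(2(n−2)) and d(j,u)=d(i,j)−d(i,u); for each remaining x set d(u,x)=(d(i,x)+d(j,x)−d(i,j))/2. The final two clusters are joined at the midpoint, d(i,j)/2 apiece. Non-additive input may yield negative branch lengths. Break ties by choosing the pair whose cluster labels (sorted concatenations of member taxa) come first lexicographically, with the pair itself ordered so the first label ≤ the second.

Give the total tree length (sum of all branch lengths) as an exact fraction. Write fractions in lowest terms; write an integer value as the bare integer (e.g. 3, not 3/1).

1905/32

step 1: merge (L,P) at d=13, Q=-255; branch lengths L→161/12, P→-5/12; new cluster LP
  updated: d(B,LP)=31/2, d(D,LP)=23/2, d(LP,N)=61/2, d(LP,O)=13, d(LP,T)=33/2, d(LP,Z)=55/2
step 2: merge (D,Z) at d=3, Q=-187; branch lengths D→-4/5, Z→19/5; new cluster DZ
  updated: d(B,DZ)=20, d(DZ,LP)=18, d(DZ,N)=47/2, d(DZ,O)=39/2, d(DZ,T)=19/2
step 3: merge (B,LP) at d=31/2, Q=-126; branch lengths B→63/8, LP→61/8; new cluster BLP
  updated: d(BLP,DZ)=45/4, d(BLP,N)=47/2, d(BLP,O)=15/4, d(BLP,T)=9
step 4: merge (BLP,DZ) at d=45/4, Q=-155/2; branch lengths BLP→35/12, DZ→25/3; new cluster BDLPZ
  updated: d(BDLPZ,N)=143/8, d(BDLPZ,O)=6, d(BDLPZ,T)=29/8
step 5: merge (BDLPZ,T) at d=29/8, Q=-303/8; branch lengths BDLPZ→137/32, T→-21/32; new cluster BDLPTZ
  updated: d(BDLPTZ,N)=97/8, d(BDLPTZ,O)=51/16
step 6: merge (BDLPTZ,N) at d=97/8, Q=-421/16; branch lengths BDLPTZ→69/32, N→319/32; new cluster BDLNPTZ
  updated: d(BDLNPTZ,O)=33/32
step 7: merge (BDLNPTZ,O) at d=33/32; branch lengths BDLNPTZ→33/64, O→33/64; new cluster BDLNOPTZ
final tree: (((((B:63/8,(L:161/12,P:-5/12):61/8):35/12,(D:-4/5,Z:19/5):25/3):137/32,T:-21/32):69/32,N:319/32):33/64,O:33/64)
total length: 1905/32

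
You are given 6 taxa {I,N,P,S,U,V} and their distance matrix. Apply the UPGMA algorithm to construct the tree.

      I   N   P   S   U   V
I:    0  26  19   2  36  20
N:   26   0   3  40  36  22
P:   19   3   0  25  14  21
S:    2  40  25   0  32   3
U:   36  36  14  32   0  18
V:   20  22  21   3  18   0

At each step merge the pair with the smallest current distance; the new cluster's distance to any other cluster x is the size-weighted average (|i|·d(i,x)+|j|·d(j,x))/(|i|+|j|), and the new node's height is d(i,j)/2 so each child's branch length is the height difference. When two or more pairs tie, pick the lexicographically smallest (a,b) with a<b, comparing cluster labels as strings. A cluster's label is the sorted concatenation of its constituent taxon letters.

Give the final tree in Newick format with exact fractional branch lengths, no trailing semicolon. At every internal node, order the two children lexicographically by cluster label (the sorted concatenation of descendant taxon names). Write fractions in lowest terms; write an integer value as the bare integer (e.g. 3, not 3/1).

(((I:1,S:1):19/4,V:23/4):271/36,((N:3/2,P:3/2):11,U:25/2):7/9)

iteration 1: select I,S (d=2); attach at lengths (1, 1); label the merged cluster IS
  updated: d(IS,N)=33, d(IS,P)=22, d(IS,U)=34, d(IS,V)=23/2
iteration 2: select N,P (d=3); attach at lengths (3/2, 3/2); label the merged cluster NP
  updated: d(IS,NP)=55/2, d(NP,U)=25, d(NP,V)=43/2
iteration 3: select IS,V (d=23/2); attach at lengths (19/4, 23/4); label the merged cluster ISV
  updated: d(ISV,NP)=51/2, d(ISV,U)=86/3
iteration 4: select NP,U (d=25); attach at lengths (11, 25/2); label the merged cluster NPU
  updated: d(ISV,NPU)=239/9
iteration 5: select ISV,NPU (d=239/9); attach at lengths (271/36, 7/9); label the merged cluster INPSUV
final tree: (((I:1,S:1):19/4,V:23/4):271/36,((N:3/2,P:3/2):11,U:25/2):7/9)
total length: 1703/36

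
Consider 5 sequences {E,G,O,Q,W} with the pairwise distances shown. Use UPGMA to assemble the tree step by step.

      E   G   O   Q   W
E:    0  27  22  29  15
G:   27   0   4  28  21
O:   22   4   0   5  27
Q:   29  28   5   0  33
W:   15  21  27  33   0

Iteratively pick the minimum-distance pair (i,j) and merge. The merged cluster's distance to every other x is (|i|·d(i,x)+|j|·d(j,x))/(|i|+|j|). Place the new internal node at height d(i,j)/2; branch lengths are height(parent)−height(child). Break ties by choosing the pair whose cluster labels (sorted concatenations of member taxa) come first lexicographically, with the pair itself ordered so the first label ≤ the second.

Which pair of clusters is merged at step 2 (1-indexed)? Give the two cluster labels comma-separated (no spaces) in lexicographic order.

iteration 1: select G,O (d=4); attach at lengths (2, 2); label the merged cluster GO
  updated: d(E,GO)=49/2, d(GO,Q)=33/2, d(GO,W)=24
iteration 2: select E,W (d=15); attach at lengths (15/2, 15/2); label the merged cluster EW
  updated: d(EW,GO)=97/4, d(EW,Q)=31
iteration 3: select GO,Q (d=33/2); attach at lengths (25/4, 33/4); label the merged cluster GOQ
  updated: d(EW,GOQ)=53/2
iteration 4: select EW,GOQ (d=53/2); attach at lengths (23/4, 5); label the merged cluster EGOQW
final tree: ((E:15/2,W:15/2):23/4,((G:2,O:2):25/4,Q:33/4):5)
total length: 177/4

E,W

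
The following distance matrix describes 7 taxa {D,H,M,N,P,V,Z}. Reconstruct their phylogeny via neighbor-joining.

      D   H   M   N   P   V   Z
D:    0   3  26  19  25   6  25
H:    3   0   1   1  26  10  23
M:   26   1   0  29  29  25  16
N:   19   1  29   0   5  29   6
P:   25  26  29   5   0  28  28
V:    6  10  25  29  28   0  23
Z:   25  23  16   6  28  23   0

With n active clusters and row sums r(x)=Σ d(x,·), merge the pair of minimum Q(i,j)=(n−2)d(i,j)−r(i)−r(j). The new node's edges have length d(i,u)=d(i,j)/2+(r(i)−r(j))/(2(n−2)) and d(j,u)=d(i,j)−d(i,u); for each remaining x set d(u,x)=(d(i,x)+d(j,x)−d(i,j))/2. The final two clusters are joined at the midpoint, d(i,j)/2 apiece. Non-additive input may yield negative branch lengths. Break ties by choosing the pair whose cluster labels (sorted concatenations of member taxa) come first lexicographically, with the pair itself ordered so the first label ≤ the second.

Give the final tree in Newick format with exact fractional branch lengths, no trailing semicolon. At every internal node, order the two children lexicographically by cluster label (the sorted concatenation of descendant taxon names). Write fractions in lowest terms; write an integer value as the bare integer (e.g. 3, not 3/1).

1. join N+P (d=5, Q=-205) ⇒ NP; edges |N|=-27/10, |P|=77/10
  updated: d(D,NP)=39/2, d(H,NP)=11, d(M,NP)=53/2, d(NP,V)=26, d(NP,Z)=29/2
2. join D+V (d=6, Q=-291/2) ⇒ DV; edges |D|=27/16, |V|=69/16
  updated: d(DV,H)=7/2, d(DV,M)=45/2, d(DV,NP)=79/4, d(DV,Z)=21
3. join NP+Z (d=29/2, Q=-411/4) ⇒ NPZ; edges |NP|=163/24, |Z|=185/24
  updated: d(DV,NPZ)=105/8, d(H,NPZ)=39/4, d(M,NPZ)=14
4. join DV+NPZ (d=105/8, Q=-199/4) ⇒ DNPVZ; edges |DV|=57/8, |NPZ|=6
  updated: d(DNPVZ,H)=1/16, d(DNPVZ,M)=187/16
5. join DNPVZ+H (d=1/16, Q=-51/4) ⇒ DHNPVZ; edges |DNPVZ|=43/8, |H|=-85/16
  updated: d(DHNPVZ,M)=101/16
6. join DHNPVZ+M (d=101/16) ⇒ DHMNPVZ; edges |DHNPVZ|=101/32, |M|=101/32
final tree: ((((D:27/16,V:69/16):57/8,((N:-27/10,P:77/10):163/24,Z:185/24):6):43/8,H:-85/16):101/32,M:101/32)
total length: 45

((((D:27/16,V:69/16):57/8,((N:-27/10,P:77/10):163/24,Z:185/24):6):43/8,H:-85/16):101/32,M:101/32)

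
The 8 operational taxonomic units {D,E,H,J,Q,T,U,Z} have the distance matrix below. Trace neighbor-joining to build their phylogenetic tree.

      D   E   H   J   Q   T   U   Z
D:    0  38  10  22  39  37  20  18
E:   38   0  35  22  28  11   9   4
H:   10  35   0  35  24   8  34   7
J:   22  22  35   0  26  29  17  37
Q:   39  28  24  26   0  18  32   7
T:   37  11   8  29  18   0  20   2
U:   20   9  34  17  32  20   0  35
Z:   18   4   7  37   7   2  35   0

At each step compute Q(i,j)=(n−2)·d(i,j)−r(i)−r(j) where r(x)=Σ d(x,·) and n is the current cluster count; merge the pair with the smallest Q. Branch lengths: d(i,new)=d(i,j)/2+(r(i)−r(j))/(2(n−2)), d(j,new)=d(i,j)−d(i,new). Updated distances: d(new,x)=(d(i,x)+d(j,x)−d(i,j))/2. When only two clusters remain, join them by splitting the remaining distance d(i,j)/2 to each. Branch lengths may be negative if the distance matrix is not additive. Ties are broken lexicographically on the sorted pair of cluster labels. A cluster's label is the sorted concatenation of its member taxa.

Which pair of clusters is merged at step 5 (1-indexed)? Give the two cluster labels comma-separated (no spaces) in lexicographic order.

DH,QZ

1. join D+H (d=10, Q=-277) ⇒ DH; edges |D|=91/12, |H|=29/12
  updated: d(DH,E)=63/2, d(DH,J)=47/2, d(DH,Q)=53/2, d(DH,T)=35/2, d(DH,U)=22, d(DH,Z)=15/2
2. join J+U (d=17, Q=-409/2) ⇒ JU; edges |J|=209/20, |U|=131/20
  updated: d(DH,JU)=57/4, d(E,JU)=7, d(JU,Q)=41/2, d(JU,T)=16, d(JU,Z)=55/2
3. join E+JU (d=7, Q=-555/4) ⇒ EJU; edges |E|=97/32, |JU|=127/32
  updated: d(DH,EJU)=155/8, d(EJU,Q)=83/4, d(EJU,T)=10, d(EJU,Z)=49/4
4. join Q+Z (d=7, Q=-80) ⇒ QZ; edges |Q|=43/4, |Z|=-15/4
  updated: d(DH,QZ)=27/2, d(EJU,QZ)=13, d(QZ,T)=13/2
5. join DH+QZ (d=27/2, Q=-451/8) ⇒ DHQZ; edges |DH|=355/32, |QZ|=77/32
  updated: d(DHQZ,EJU)=151/16, d(DHQZ,T)=21/4
6. join DHQZ+EJU (d=151/16, Q=-395/16) ⇒ DEHJQUZ; edges |DHQZ|=75/32, |EJU|=227/32
  updated: d(DEHJQUZ,T)=93/32
7. join DEHJQUZ+T (d=93/32) ⇒ DEHJQTUZ; edges |DEHJQUZ|=93/64, |T|=93/64
final tree: ((((D:91/12,H:29/12):355/32,(Q:43/4,Z:-15/4):77/32):75/32,(E:97/32,(J:209/20,U:131/20):127/32):227/32):93/64,T:93/64)
total length: 2139/32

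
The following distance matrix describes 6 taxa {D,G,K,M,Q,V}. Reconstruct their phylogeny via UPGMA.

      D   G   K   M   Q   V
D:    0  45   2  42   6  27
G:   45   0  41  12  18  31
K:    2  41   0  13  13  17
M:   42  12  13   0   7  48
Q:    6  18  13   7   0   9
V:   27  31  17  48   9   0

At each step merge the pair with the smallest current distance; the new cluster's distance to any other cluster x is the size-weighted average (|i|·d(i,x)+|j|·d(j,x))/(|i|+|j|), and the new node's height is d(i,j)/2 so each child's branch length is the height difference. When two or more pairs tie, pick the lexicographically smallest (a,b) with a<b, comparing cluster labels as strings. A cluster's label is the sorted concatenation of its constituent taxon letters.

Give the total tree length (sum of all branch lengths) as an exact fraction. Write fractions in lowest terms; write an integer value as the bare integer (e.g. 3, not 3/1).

1. join D+K (d=2) ⇒ DK; edges |D|=1, |K|=1
  updated: d(DK,G)=43, d(DK,M)=55/2, d(DK,Q)=19/2, d(DK,V)=22
2. join M+Q (d=7) ⇒ MQ; edges |M|=7/2, |Q|=7/2
  updated: d(DK,MQ)=37/2, d(G,MQ)=15, d(MQ,V)=57/2
3. join G+MQ (d=15) ⇒ GMQ; edges |G|=15/2, |MQ|=4
  updated: d(DK,GMQ)=80/3, d(GMQ,V)=88/3
4. join DK+V (d=22) ⇒ DKV; edges |DK|=10, |V|=11
  updated: d(DKV,GMQ)=248/9
5. join DKV+GMQ (d=248/9) ⇒ DGKMQV; edges |DKV|=25/9, |GMQ|=113/18
final tree: (((D:1,K:1):10,V:11):25/9,(G:15/2,(M:7/2,Q:7/2):4):113/18)
total length: 455/9

455/9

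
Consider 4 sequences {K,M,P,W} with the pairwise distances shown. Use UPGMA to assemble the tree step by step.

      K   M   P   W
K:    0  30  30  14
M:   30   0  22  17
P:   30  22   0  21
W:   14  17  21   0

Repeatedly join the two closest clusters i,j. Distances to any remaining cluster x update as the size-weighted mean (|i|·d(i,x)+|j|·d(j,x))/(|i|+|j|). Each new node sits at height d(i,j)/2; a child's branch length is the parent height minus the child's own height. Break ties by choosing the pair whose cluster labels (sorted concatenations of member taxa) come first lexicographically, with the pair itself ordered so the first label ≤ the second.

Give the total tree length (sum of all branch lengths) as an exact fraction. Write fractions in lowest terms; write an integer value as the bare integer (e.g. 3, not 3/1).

1. join K+W (d=14) ⇒ KW; edges |K|=7, |W|=7
  updated: d(KW,M)=47/2, d(KW,P)=51/2
2. join M+P (d=22) ⇒ MP; edges |M|=11, |P|=11
  updated: d(KW,MP)=49/2
3. join KW+MP (d=49/2) ⇒ KMPW; edges |KW|=21/4, |MP|=5/4
final tree: ((K:7,W:7):21/4,(M:11,P:11):5/4)
total length: 85/2

85/2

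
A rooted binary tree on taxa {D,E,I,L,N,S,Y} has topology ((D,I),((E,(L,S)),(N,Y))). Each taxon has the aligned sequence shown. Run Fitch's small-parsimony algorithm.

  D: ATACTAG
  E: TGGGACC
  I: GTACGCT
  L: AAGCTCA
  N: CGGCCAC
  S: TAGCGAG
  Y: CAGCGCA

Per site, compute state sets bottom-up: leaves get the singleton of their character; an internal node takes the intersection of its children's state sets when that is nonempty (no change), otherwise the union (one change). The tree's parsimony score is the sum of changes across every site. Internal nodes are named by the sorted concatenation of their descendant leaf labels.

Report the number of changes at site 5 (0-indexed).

site 0, node DI: D={A} ∪ I={G} → {A,G} (+1)
site 0, node LS: L={A} ∪ S={T} → {A,T} (+1)
site 0, node ELS: E={T} ∩ LS={A,T} → {T} (+0)
site 0, node NY: N={C} ∩ Y={C} → {C} (+0)
site 0, node ELNSY: ELS={T} ∪ NY={C} → {C,T} (+1)
site 0, node DEILNSY: DI={A,G} ∪ ELNSY={C,T} → {A,C,G,T} (+1)
site 1, node DI: D={T} ∩ I={T} → {T} (+0)
site 1, node LS: L={A} ∩ S={A} → {A} (+0)
site 1, node ELS: E={G} ∪ LS={A} → {A,G} (+1)
site 1, node NY: N={G} ∪ Y={A} → {A,G} (+1)
site 1, node ELNSY: ELS={A,G} ∩ NY={A,G} → {A,G} (+0)
site 1, node DEILNSY: DI={T} ∪ ELNSY={A,G} → {A,G,T} (+1)
site 2, node DI: D={A} ∩ I={A} → {A} (+0)
site 2, node LS: L={G} ∩ S={G} → {G} (+0)
site 2, node ELS: E={G} ∩ LS={G} → {G} (+0)
site 2, node NY: N={G} ∩ Y={G} → {G} (+0)
site 2, node ELNSY: ELS={G} ∩ NY={G} → {G} (+0)
site 2, node DEILNSY: DI={A} ∪ ELNSY={G} → {A,G} (+1)
site 3, node DI: D={C} ∩ I={C} → {C} (+0)
site 3, node LS: L={C} ∩ S={C} → {C} (+0)
site 3, node ELS: E={G} ∪ LS={C} → {C,G} (+1)
site 3, node NY: N={C} ∩ Y={C} → {C} (+0)
site 3, node ELNSY: ELS={C,G} ∩ NY={C} → {C} (+0)
site 3, node DEILNSY: DI={C} ∩ ELNSY={C} → {C} (+0)
site 4, node DI: D={T} ∪ I={G} → {G,T} (+1)
site 4, node LS: L={T} ∪ S={G} → {G,T} (+1)
site 4, node ELS: E={A} ∪ LS={G,T} → {A,G,T} (+1)
site 4, node NY: N={C} ∪ Y={G} → {C,G} (+1)
site 4, node ELNSY: ELS={A,G,T} ∩ NY={C,G} → {G} (+0)
site 4, node DEILNSY: DI={G,T} ∩ ELNSY={G} → {G} (+0)
site 5, node DI: D={A} ∪ I={C} → {A,C} (+1)
site 5, node LS: L={C} ∪ S={A} → {A,C} (+1)
site 5, node ELS: E={C} ∩ LS={A,C} → {C} (+0)
site 5, node NY: N={A} ∪ Y={C} → {A,C} (+1)
site 5, node ELNSY: ELS={C} ∩ NY={A,C} → {C} (+0)
site 5, node DEILNSY: DI={A,C} ∩ ELNSY={C} → {C} (+0)
site 6, node DI: D={G} ∪ I={T} → {G,T} (+1)
site 6, node LS: L={A} ∪ S={G} → {A,G} (+1)
site 6, node ELS: E={C} ∪ LS={A,G} → {A,C,G} (+1)
site 6, node NY: N={C} ∪ Y={A} → {A,C} (+1)
site 6, node ELNSY: ELS={A,C,G} ∩ NY={A,C} → {A,C} (+0)
site 6, node DEILNSY: DI={G,T} ∪ ELNSY={A,C} → {A,C,G,T} (+1)
per-site changes: [4, 3, 1, 1, 4, 3, 5]; total = 21

3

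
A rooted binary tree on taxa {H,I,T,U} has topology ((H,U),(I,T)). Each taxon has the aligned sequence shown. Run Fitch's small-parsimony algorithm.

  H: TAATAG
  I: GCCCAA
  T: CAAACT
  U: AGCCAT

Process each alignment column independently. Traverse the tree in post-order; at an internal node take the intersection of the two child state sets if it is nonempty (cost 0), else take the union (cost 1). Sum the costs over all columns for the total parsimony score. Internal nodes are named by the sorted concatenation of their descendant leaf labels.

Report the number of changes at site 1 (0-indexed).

2

HU@0: {T} ∪ {A} = {A,T} (union, +1)
IT@0: {G} ∪ {C} = {C,G} (union, +1)
HITU@0: {A,T} ∪ {C,G} = {A,C,G,T} (union, +1)
HU@1: {A} ∪ {G} = {A,G} (union, +1)
IT@1: {C} ∪ {A} = {A,C} (union, +1)
HITU@1: {A,G} ∩ {A,C} = {A} (intersection, +0)
HU@2: {A} ∪ {C} = {A,C} (union, +1)
IT@2: {C} ∪ {A} = {A,C} (union, +1)
HITU@2: {A,C} ∩ {A,C} = {A,C} (intersection, +0)
HU@3: {T} ∪ {C} = {C,T} (union, +1)
IT@3: {C} ∪ {A} = {A,C} (union, +1)
HITU@3: {C,T} ∩ {A,C} = {C} (intersection, +0)
HU@4: {A} ∩ {A} = {A} (intersection, +0)
IT@4: {A} ∪ {C} = {A,C} (union, +1)
HITU@4: {A} ∩ {A,C} = {A} (intersection, +0)
HU@5: {G} ∪ {T} = {G,T} (union, +1)
IT@5: {A} ∪ {T} = {A,T} (union, +1)
HITU@5: {G,T} ∩ {A,T} = {T} (intersection, +0)
per-site changes: [3, 2, 2, 2, 1, 2]; total = 12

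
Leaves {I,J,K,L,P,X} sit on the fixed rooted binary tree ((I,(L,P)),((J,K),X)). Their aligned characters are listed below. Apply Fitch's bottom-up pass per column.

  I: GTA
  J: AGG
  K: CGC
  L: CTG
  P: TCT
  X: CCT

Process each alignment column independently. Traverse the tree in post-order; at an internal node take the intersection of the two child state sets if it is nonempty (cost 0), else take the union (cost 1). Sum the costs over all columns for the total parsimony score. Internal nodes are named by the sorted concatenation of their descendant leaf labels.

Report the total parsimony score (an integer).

10

LP@0: {C} ∪ {T} = {C,T} (union, +1)
ILP@0: {G} ∪ {C,T} = {C,G,T} (union, +1)
JK@0: {A} ∪ {C} = {A,C} (union, +1)
JKX@0: {A,C} ∩ {C} = {C} (intersection, +0)
IJKLPX@0: {C,G,T} ∩ {C} = {C} (intersection, +0)
LP@1: {T} ∪ {C} = {C,T} (union, +1)
ILP@1: {T} ∩ {C,T} = {T} (intersection, +0)
JK@1: {G} ∩ {G} = {G} (intersection, +0)
JKX@1: {G} ∪ {C} = {C,G} (union, +1)
IJKLPX@1: {T} ∪ {C,G} = {C,G,T} (union, +1)
LP@2: {G} ∪ {T} = {G,T} (union, +1)
ILP@2: {A} ∪ {G,T} = {A,G,T} (union, +1)
JK@2: {G} ∪ {C} = {C,G} (union, +1)
JKX@2: {C,G} ∪ {T} = {C,G,T} (union, +1)
IJKLPX@2: {A,G,T} ∩ {C,G,T} = {G,T} (intersection, +0)
per-site changes: [3, 3, 4]; total = 10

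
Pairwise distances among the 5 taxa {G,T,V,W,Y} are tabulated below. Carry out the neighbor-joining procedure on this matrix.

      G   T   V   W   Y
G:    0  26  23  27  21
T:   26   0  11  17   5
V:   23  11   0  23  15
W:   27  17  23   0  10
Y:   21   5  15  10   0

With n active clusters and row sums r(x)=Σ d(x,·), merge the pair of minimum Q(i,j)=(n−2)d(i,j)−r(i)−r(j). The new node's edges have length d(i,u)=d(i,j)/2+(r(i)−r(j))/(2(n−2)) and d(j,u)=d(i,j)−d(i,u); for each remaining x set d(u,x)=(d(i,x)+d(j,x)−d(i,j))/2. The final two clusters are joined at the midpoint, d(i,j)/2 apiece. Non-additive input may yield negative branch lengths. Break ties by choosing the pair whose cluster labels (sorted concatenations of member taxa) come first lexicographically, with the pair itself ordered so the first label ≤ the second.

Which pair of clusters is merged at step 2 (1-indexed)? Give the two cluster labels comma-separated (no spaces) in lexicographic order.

iteration 1: select G,V (d=23, Q=-100); attach at lengths (47/3, 22/3); label the merged cluster GV
  updated: d(GV,T)=7, d(GV,W)=27/2, d(GV,Y)=13/2
iteration 2: select GV,T (d=7, Q=-42); attach at lengths (3, 4); label the merged cluster GTV
  updated: d(GTV,W)=47/4, d(GTV,Y)=9/4
iteration 3: select GTV,W (d=47/4, Q=-24); attach at lengths (2, 39/4); label the merged cluster GTVW
  updated: d(GTVW,Y)=1/4
iteration 4: select GTVW,Y (d=1/4); attach at lengths (1/8, 1/8); label the merged cluster GTVWY
final tree: ((((G:47/3,V:22/3):3,T:4):2,W:39/4):1/8,Y:1/8)
total length: 42

GV,T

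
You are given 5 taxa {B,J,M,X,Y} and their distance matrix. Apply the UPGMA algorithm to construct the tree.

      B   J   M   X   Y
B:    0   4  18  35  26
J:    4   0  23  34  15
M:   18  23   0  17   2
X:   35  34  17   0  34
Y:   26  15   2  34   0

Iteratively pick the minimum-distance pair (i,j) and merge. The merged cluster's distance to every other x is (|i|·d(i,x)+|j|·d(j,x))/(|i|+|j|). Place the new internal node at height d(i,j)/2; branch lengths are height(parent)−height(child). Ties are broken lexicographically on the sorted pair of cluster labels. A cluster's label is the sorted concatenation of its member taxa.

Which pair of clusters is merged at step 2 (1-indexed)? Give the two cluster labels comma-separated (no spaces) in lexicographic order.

B,J

iteration 1: select M,Y (d=2); attach at lengths (1, 1); label the merged cluster MY
  updated: d(B,MY)=22, d(J,MY)=19, d(MY,X)=51/2
iteration 2: select B,J (d=4); attach at lengths (2, 2); label the merged cluster BJ
  updated: d(BJ,MY)=41/2, d(BJ,X)=69/2
iteration 3: select BJ,MY (d=41/2); attach at lengths (33/4, 37/4); label the merged cluster BJMY
  updated: d(BJMY,X)=30
iteration 4: select BJMY,X (d=30); attach at lengths (19/4, 15); label the merged cluster BJMXY
final tree: (((B:2,J:2):33/4,(M:1,Y:1):37/4):19/4,X:15)
total length: 173/4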